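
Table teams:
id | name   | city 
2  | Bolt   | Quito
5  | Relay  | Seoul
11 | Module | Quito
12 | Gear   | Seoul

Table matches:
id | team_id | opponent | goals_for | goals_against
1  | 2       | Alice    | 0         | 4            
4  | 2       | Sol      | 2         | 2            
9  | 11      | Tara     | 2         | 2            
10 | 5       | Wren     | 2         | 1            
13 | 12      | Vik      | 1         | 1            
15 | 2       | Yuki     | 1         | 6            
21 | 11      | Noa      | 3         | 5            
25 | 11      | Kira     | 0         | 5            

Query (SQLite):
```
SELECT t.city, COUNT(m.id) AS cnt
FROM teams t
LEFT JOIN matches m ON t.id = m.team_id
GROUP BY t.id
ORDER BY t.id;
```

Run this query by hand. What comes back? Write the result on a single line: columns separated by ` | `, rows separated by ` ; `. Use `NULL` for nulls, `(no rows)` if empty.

LEFT JOIN keeps every teams row; unmatched ones get NULL for matches columns.
Group by teams.id and compute COUNT(m.id). COUNT(col) of an all-NULL group is 0.
  2: ids {1, 4, 15} → COUNT(m.id)=3
  5: ids {10} → COUNT(m.id)=1
  11: ids {9, 21, 25} → COUNT(m.id)=3
  12: ids {13} → COUNT(m.id)=1

Quito | 3 ; Seoul | 1 ; Quito | 3 ; Seoul | 1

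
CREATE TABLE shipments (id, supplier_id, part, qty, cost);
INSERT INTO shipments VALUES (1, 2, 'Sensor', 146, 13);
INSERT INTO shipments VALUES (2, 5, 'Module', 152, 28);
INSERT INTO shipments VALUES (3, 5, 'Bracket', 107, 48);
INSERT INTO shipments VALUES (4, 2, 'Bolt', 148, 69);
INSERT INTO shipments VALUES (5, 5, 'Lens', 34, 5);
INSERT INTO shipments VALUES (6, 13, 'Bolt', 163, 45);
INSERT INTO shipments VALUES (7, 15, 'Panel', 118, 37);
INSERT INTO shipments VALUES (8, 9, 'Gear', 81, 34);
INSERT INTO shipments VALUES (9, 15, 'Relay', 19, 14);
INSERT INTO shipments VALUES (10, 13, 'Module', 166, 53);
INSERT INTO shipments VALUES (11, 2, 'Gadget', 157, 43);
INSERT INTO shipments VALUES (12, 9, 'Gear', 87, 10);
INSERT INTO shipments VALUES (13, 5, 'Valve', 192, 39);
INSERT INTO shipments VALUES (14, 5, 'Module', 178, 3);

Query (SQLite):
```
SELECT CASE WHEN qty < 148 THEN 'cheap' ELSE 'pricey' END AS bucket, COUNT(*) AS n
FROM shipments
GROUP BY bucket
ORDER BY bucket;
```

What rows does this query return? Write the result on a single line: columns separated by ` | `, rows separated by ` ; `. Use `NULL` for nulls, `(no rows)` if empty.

Bucket rows by qty < 148 → 'cheap' else 'pricey'; count each bucket.

cheap | 7 ; pricey | 7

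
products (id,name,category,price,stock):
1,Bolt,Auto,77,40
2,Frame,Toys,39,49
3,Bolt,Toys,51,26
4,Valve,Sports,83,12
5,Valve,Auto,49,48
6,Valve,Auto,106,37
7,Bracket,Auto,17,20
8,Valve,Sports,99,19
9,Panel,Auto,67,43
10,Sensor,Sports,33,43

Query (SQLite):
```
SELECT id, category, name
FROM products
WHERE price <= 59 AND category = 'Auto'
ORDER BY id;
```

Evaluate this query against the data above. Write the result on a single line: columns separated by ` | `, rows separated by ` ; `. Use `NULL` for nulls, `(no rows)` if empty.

5 | Auto | Valve ; 7 | Auto | Bracket

price <= 59: ids {2, 3, 5, 7, 10}
category = 'Auto': ids {1, 5, 6, 7, 9}
Combine with AND.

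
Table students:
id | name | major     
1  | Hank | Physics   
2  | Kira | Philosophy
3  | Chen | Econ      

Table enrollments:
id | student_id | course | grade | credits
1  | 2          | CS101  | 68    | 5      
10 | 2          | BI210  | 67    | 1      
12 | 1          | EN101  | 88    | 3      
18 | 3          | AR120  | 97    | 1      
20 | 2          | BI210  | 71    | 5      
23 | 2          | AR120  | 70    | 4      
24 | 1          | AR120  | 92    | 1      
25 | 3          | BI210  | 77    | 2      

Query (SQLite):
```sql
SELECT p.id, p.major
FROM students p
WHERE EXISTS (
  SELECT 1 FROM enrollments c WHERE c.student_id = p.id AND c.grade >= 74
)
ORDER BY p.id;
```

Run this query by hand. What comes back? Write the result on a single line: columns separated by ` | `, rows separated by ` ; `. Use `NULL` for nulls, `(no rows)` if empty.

For each students row, check whether any enrollments with matching student_id has grade >= 74.
Keep rows where that is true.

1 | Physics ; 3 | Econ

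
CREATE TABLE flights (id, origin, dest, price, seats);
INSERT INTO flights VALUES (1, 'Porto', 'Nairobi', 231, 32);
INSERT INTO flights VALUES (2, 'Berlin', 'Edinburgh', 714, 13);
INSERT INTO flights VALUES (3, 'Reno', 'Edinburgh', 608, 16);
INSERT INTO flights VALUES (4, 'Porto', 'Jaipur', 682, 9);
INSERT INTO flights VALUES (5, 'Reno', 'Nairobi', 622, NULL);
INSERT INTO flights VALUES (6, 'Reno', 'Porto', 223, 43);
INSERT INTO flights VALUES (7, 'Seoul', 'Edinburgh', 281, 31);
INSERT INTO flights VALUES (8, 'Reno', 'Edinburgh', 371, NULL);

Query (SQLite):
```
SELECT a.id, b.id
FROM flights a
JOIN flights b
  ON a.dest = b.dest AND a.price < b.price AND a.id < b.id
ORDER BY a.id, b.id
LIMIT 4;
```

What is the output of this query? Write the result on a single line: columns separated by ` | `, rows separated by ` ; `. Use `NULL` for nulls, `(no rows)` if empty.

Pairs (a,b) with same dest, a.price < b.price, a.id < b.id.
dest groups: Edinburgh:{2,3,7,8} Jaipur:{4} Nairobi:{1,5} Porto:{6}
Ordered by (a.id, b.id); first 4.

1 | 5 ; 7 | 8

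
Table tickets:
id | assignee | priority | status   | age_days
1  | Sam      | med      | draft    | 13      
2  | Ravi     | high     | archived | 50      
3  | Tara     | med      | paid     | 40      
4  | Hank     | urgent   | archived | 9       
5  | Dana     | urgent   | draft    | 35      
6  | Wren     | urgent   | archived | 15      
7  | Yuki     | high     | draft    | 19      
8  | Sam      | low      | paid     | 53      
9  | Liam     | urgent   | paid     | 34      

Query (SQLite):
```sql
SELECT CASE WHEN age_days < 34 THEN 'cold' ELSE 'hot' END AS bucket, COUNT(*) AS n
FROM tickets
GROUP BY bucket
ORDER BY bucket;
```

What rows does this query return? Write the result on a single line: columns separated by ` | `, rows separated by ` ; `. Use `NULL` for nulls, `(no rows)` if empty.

cold | 4 ; hot | 5

Bucket rows by age_days < 34 → 'cold' else 'hot'; count each bucket.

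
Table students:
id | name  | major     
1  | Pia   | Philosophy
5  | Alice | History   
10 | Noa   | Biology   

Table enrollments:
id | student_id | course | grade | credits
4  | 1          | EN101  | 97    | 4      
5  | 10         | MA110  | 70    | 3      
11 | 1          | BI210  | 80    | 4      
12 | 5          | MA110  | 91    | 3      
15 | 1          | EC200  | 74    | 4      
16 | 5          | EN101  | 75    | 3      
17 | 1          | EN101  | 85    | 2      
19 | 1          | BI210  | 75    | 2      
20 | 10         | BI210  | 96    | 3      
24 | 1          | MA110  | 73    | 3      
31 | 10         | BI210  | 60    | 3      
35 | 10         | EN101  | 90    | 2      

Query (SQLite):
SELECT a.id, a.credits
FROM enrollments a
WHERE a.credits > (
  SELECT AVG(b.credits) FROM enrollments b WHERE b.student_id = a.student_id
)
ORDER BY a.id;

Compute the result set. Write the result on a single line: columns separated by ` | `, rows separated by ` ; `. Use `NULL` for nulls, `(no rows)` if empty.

For each enrollments row a, compute AVG(credits) over rows sharing a.student_id.
Keep row a if a.credits > that per-group AVG.
  student_id=1: AVG(credits) = 3.166667
  student_id=5: AVG(credits) = 3.0
  student_id=10: AVG(credits) = 2.75

4 | 4 ; 5 | 3 ; 11 | 4 ; 15 | 4 ; 20 | 3 ; 31 | 3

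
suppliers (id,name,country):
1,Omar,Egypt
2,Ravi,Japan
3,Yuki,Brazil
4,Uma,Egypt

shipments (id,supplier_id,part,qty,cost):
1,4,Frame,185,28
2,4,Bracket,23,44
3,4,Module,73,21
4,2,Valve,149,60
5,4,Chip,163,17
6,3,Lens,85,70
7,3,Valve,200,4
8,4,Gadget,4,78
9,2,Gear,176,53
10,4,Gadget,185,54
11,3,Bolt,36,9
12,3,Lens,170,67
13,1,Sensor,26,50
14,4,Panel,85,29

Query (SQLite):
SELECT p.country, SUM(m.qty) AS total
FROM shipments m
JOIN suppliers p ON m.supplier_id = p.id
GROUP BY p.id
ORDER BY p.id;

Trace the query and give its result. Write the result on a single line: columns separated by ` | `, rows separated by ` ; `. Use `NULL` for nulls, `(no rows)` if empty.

Egypt | 26 ; Japan | 325 ; Brazil | 491 ; Egypt | 718

Join each shipments row to its suppliers via supplier_id.
Group joined rows by suppliers.id; compute SUM(m.qty) per group.
  1: ids {13} → SUM(m.qty)=26
  2: ids {4, 9} → SUM(m.qty)=325
  3: ids {6, 7, 11, 12} → SUM(m.qty)=491
  4: ids {1, 2, 3, 5, 8, 10, 14} → SUM(m.qty)=718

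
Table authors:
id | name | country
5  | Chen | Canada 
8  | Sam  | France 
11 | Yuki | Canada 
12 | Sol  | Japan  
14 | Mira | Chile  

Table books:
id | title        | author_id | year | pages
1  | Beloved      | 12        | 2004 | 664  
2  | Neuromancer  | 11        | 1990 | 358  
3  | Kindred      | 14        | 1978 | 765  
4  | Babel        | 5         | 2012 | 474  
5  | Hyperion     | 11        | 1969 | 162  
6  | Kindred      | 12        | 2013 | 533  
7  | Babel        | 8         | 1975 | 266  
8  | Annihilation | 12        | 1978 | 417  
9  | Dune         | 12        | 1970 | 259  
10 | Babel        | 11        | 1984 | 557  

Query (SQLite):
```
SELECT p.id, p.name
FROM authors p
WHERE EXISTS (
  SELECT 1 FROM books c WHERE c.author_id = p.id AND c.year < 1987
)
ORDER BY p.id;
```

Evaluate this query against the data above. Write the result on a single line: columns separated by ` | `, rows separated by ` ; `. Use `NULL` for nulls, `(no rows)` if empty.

For each authors row, check whether any books with matching author_id has year < 1987.
Keep rows where that is true.

8 | Sam ; 11 | Yuki ; 12 | Sol ; 14 | Mira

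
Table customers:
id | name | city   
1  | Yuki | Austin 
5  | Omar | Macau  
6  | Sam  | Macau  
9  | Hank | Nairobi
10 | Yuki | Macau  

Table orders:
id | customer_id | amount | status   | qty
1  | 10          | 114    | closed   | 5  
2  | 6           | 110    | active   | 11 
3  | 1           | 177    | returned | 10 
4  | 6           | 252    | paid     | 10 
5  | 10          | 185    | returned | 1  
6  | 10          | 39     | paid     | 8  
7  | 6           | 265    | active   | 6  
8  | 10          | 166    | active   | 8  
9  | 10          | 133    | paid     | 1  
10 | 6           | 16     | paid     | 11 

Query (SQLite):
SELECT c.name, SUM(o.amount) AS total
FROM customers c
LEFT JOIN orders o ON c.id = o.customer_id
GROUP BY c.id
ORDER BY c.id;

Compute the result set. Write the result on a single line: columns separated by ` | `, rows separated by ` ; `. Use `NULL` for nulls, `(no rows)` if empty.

LEFT JOIN keeps every customers row; unmatched ones get NULL for orders columns.
Group by customers.id and compute SUM(o.amount). SUM over an all-NULL group is NULL.
  1: ids {3} → SUM(o.amount)=177
  5: ids {—} → SUM(o.amount)=NULL
  6: ids {2, 4, 7, 10} → SUM(o.amount)=643
  9: ids {—} → SUM(o.amount)=NULL
  10: ids {1, 5, 6, 8, 9} → SUM(o.amount)=637

Yuki | 177 ; Omar | NULL ; Sam | 643 ; Hank | NULL ; Yuki | 637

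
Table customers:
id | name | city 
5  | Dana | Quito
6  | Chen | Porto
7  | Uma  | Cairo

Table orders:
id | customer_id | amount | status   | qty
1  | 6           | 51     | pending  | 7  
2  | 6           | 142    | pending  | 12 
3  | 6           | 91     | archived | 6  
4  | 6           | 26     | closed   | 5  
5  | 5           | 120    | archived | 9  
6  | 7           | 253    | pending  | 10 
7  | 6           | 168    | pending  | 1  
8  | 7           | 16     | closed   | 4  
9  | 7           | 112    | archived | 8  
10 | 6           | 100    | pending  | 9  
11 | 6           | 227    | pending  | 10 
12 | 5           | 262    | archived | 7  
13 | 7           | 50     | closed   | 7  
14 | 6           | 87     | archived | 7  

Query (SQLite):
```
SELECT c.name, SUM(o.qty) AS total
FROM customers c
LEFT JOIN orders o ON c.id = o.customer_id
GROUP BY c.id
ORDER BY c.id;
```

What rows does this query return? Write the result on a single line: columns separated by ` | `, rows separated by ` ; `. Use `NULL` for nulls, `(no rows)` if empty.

LEFT JOIN keeps every customers row; unmatched ones get NULL for orders columns.
Group by customers.id and compute SUM(o.qty). SUM over an all-NULL group is NULL.
  5: ids {5, 12} → SUM(o.qty)=16
  6: ids {1, 2, 3, 4, 7, 10, 11, 14} → SUM(o.qty)=57
  7: ids {6, 8, 9, 13} → SUM(o.qty)=29

Dana | 16 ; Chen | 57 ; Uma | 29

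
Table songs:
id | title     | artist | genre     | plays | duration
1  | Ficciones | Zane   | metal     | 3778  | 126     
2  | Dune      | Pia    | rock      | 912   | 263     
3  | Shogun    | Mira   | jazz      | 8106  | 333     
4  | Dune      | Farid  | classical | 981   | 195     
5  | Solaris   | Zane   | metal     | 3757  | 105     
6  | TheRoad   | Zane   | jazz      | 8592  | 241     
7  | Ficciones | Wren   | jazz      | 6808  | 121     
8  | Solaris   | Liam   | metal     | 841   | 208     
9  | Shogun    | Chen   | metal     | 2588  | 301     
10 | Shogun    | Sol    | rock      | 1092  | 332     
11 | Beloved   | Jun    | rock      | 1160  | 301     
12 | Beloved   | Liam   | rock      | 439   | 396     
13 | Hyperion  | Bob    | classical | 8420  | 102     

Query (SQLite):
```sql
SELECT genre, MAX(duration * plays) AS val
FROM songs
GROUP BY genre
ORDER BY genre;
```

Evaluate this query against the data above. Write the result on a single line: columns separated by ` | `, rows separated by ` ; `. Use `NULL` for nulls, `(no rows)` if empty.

For each row compute duration * plays.
Group by genre; take MAX of the expression per group.
  classical: ids {4, 13} → MAX(duration * plays)=858840
  jazz: ids {3, 6, 7} → MAX(duration * plays)=2699298
  metal: ids {1, 5, 8, 9} → MAX(duration * plays)=778988
  rock: ids {2, 10, 11, 12} → MAX(duration * plays)=362544

classical | 858840 ; jazz | 2699298 ; metal | 778988 ; rock | 362544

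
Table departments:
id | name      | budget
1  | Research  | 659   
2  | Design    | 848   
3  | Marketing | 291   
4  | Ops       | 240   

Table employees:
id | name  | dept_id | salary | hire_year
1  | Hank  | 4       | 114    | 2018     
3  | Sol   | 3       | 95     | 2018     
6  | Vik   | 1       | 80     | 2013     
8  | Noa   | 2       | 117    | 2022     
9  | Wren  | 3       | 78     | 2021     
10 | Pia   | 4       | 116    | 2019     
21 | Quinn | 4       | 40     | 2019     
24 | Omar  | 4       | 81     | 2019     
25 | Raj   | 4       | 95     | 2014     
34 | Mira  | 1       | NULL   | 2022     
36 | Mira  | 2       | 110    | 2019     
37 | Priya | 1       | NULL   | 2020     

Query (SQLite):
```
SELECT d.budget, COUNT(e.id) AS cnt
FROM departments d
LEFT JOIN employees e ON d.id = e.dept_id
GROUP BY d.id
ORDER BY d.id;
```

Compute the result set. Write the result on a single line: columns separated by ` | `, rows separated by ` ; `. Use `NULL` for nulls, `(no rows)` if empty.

659 | 3 ; 848 | 2 ; 291 | 2 ; 240 | 5

LEFT JOIN keeps every departments row; unmatched ones get NULL for employees columns.
Group by departments.id and compute COUNT(e.id). COUNT(col) of an all-NULL group is 0.
  1: ids {6, 34, 37} → COUNT(e.id)=3
  2: ids {8, 36} → COUNT(e.id)=2
  3: ids {3, 9} → COUNT(e.id)=2
  4: ids {1, 10, 21, 24, 25} → COUNT(e.id)=5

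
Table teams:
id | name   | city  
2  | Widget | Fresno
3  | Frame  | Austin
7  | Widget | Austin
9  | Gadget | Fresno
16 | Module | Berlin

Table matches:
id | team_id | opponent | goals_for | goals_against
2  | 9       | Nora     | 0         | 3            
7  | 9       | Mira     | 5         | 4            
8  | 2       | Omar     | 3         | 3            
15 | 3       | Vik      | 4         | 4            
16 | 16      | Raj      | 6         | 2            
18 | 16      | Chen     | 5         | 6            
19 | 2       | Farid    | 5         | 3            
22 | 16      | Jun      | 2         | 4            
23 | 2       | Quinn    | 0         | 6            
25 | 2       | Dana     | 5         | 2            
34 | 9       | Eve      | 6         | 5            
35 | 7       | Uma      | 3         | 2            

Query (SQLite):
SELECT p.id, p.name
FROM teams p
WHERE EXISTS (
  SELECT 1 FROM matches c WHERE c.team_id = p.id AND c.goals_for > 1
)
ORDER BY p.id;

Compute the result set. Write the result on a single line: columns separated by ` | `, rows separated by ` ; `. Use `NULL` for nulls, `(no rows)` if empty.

For each teams row, check whether any matches with matching team_id has goals_for > 1.
Keep rows where that is true.

2 | Widget ; 3 | Frame ; 7 | Widget ; 9 | Gadget ; 16 | Module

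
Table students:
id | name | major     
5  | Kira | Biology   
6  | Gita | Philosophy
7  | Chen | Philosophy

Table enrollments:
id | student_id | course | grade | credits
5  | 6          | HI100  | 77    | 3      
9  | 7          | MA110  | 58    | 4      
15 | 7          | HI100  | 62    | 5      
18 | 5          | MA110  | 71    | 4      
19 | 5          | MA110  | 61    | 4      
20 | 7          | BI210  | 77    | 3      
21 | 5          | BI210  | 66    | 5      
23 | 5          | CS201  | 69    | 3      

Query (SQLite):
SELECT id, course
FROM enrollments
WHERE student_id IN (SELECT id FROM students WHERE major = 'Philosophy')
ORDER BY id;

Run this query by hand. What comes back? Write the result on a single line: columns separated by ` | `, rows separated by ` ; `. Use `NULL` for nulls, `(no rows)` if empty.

5 | HI100 ; 9 | MA110 ; 15 | HI100 ; 20 | BI210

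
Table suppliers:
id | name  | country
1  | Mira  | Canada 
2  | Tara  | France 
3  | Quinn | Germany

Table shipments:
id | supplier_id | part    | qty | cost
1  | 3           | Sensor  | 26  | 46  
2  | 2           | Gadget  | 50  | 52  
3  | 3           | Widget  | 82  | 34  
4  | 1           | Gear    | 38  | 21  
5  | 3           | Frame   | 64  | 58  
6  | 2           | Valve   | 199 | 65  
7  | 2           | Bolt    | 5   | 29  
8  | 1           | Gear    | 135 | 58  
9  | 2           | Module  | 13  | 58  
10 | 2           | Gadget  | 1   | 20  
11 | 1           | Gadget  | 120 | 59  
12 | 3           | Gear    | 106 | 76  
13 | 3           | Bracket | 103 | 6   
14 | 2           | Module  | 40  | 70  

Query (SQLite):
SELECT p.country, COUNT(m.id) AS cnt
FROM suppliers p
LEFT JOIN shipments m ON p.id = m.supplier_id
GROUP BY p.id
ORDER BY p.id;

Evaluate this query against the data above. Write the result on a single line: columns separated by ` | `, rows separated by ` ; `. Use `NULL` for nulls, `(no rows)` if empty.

LEFT JOIN keeps every suppliers row; unmatched ones get NULL for shipments columns.
Group by suppliers.id and compute COUNT(m.id). COUNT(col) of an all-NULL group is 0.
  1: ids {4, 8, 11} → COUNT(m.id)=3
  2: ids {2, 6, 7, 9, 10, 14} → COUNT(m.id)=6
  3: ids {1, 3, 5, 12, 13} → COUNT(m.id)=5

Canada | 3 ; France | 6 ; Germany | 5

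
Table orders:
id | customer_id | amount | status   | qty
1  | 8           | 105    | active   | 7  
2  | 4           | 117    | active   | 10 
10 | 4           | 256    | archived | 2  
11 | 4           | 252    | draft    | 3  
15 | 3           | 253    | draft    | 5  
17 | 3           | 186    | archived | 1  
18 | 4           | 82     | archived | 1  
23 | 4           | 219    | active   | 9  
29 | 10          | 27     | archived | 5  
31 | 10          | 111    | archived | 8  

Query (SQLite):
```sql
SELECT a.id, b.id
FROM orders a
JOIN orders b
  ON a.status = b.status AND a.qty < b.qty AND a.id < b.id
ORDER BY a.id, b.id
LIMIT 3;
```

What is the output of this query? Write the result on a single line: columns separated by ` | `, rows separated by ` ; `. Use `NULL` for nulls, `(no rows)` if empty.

1 | 2 ; 1 | 23 ; 10 | 29

Pairs (a,b) with same status, a.qty < b.qty, a.id < b.id.
status groups: active:{1,2,23} archived:{10,17,18,29,31} draft:{11,15}
Ordered by (a.id, b.id); first 3.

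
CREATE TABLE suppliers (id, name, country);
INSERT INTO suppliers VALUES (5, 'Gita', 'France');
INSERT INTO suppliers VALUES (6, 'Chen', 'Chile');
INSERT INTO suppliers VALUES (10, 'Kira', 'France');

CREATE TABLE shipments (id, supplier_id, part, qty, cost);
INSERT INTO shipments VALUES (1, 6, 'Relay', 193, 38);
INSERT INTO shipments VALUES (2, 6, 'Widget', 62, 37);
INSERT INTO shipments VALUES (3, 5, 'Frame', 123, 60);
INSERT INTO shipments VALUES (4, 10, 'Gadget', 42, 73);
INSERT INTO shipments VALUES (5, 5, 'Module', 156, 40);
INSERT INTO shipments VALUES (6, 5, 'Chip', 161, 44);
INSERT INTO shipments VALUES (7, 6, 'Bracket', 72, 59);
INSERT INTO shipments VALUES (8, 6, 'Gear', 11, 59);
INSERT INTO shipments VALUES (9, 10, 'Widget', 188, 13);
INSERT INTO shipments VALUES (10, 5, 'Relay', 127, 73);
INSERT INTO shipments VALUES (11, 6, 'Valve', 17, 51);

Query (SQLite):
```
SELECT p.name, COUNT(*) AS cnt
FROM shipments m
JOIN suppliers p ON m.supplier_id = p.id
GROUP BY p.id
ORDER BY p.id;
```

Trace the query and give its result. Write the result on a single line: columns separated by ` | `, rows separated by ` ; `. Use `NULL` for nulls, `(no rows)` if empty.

Gita | 4 ; Chen | 5 ; Kira | 2

Join each shipments row to its suppliers via supplier_id.
Group joined rows by suppliers.id; compute COUNT(*) per group.
  5: ids {3, 5, 6, 10} → COUNT(*)=4
  6: ids {1, 2, 7, 8, 11} → COUNT(*)=5
  10: ids {4, 9} → COUNT(*)=2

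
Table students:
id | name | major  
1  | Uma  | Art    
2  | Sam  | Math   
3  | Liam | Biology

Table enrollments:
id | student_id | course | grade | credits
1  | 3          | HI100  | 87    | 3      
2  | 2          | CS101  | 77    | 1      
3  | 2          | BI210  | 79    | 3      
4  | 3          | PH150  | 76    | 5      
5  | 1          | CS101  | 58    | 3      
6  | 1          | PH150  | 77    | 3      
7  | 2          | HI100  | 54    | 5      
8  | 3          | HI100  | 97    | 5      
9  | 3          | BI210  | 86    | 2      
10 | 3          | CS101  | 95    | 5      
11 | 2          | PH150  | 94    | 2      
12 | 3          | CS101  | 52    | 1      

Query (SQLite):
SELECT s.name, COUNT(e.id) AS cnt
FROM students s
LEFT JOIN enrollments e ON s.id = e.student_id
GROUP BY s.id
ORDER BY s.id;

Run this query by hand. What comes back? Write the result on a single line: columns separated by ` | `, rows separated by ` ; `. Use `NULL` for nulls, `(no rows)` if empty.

LEFT JOIN keeps every students row; unmatched ones get NULL for enrollments columns.
Group by students.id and compute COUNT(e.id). COUNT(col) of an all-NULL group is 0.
  1: ids {5, 6} → COUNT(e.id)=2
  2: ids {2, 3, 7, 11} → COUNT(e.id)=4
  3: ids {1, 4, 8, 9, 10, 12} → COUNT(e.id)=6

Uma | 2 ; Sam | 4 ; Liam | 6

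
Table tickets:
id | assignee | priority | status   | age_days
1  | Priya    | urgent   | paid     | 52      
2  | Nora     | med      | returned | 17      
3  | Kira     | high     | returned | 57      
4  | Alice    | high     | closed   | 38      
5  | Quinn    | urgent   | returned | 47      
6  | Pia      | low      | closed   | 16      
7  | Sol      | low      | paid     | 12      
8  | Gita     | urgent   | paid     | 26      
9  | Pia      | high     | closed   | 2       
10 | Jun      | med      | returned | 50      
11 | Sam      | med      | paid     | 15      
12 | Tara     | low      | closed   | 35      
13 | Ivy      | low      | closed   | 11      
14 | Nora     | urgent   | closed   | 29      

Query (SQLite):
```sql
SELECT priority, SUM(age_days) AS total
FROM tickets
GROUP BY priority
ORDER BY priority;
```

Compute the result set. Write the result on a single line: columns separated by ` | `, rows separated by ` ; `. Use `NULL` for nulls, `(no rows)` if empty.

high | 97 ; low | 74 ; med | 82 ; urgent | 154

Partition tickets by priority; compute SUM(age_days) within each group.
  high: ids {3, 4, 9} → SUM(age_days)=97
  low: ids {6, 7, 12, 13} → SUM(age_days)=74
  med: ids {2, 10, 11} → SUM(age_days)=82
  urgent: ids {1, 5, 8, 14} → SUM(age_days)=154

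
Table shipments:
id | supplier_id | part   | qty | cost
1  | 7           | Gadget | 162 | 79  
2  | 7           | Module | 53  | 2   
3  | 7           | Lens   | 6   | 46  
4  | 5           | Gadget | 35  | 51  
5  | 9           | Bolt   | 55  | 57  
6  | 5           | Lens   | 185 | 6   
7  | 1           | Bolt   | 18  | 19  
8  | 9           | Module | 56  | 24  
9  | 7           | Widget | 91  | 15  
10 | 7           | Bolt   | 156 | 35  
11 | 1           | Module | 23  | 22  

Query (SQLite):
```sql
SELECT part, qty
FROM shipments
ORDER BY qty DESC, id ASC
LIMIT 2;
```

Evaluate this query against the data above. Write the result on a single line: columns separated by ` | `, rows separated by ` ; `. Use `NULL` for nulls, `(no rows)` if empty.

Lens | 185 ; Gadget | 162

Sort by qty desc, tiebreak id asc: (185, id=6), (162, id=1), (156, id=10), (91, id=9), (56, id=8) …. Take first 2.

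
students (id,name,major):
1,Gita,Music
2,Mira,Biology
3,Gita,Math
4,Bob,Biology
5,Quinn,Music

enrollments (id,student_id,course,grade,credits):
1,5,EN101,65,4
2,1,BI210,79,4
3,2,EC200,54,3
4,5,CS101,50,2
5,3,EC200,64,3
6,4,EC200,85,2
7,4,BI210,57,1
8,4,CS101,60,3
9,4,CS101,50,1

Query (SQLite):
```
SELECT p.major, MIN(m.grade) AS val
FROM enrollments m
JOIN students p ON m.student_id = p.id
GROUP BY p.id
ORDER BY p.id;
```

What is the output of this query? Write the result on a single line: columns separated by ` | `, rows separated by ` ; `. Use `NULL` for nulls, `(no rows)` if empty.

Music | 79 ; Biology | 54 ; Math | 64 ; Biology | 50 ; Music | 50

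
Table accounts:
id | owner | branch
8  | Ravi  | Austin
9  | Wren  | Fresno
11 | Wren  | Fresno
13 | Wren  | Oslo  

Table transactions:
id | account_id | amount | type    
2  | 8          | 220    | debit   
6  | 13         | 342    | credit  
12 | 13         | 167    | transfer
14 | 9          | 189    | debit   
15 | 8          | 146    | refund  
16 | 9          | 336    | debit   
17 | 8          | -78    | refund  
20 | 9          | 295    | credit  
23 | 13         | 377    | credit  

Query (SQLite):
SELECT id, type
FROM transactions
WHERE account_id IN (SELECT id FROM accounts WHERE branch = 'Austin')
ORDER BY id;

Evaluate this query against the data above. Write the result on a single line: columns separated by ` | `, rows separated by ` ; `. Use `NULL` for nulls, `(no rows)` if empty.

Inner query: accounts.id where branch = 'Austin'.
Outer: keep transactions rows whose account_id is in that set.
Inner query → {8}

2 | debit ; 15 | refund ; 17 | refund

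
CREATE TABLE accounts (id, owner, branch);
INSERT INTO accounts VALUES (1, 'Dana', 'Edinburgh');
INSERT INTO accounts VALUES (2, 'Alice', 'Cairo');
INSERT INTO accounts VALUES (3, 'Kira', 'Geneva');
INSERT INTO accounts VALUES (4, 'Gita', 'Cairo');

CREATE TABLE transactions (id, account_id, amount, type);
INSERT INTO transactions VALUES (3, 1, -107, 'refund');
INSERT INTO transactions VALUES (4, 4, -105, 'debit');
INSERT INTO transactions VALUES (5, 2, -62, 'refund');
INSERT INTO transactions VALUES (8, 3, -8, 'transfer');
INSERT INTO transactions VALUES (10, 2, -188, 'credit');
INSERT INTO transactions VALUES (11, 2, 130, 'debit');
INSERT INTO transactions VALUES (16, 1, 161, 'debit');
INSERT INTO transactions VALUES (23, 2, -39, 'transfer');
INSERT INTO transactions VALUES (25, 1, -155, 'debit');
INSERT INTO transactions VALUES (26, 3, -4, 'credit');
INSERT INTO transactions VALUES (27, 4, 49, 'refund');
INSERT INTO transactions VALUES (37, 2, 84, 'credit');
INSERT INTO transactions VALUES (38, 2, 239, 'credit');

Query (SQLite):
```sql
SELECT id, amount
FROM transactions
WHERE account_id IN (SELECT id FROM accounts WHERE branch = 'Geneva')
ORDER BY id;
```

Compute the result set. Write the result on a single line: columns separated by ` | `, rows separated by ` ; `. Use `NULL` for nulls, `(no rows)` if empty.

8 | -8 ; 26 | -4

Inner query: accounts.id where branch = 'Geneva'.
Outer: keep transactions rows whose account_id is in that set.
Inner query → {3}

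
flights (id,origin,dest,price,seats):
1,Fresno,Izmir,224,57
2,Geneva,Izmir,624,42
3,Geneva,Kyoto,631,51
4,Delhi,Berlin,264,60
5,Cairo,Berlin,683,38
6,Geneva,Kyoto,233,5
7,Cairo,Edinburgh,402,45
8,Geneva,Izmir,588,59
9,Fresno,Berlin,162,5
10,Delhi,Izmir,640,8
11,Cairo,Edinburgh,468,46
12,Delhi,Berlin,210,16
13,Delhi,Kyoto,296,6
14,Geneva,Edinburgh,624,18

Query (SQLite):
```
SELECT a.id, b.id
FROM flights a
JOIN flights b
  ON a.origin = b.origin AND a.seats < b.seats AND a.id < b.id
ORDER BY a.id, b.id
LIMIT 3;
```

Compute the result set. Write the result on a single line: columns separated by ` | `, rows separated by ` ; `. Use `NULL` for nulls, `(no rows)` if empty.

2 | 3 ; 2 | 8 ; 3 | 8

Pairs (a,b) with same origin, a.seats < b.seats, a.id < b.id.
origin groups: Cairo:{5,7,11} Delhi:{4,10,12,13} Fresno:{1,9} Geneva:{2,3,6,8,14}
Ordered by (a.id, b.id); first 3.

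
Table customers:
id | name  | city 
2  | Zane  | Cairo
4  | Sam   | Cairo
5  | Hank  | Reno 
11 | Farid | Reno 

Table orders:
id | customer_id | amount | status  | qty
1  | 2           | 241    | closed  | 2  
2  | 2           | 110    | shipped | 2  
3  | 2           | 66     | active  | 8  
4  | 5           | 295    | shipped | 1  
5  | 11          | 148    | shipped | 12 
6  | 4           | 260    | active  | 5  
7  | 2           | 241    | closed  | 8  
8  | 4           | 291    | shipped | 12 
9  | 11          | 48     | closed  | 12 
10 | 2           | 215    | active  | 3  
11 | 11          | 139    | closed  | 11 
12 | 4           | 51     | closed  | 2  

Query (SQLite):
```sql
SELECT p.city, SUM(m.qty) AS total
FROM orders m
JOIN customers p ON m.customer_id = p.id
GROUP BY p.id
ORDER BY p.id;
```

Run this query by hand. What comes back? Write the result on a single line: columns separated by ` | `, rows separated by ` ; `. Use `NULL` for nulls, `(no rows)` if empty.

Join each orders row to its customers via customer_id.
Group joined rows by customers.id; compute SUM(m.qty) per group.
  2: ids {1, 2, 3, 7, 10} → SUM(m.qty)=23
  4: ids {6, 8, 12} → SUM(m.qty)=19
  5: ids {4} → SUM(m.qty)=1
  11: ids {5, 9, 11} → SUM(m.qty)=35

Cairo | 23 ; Cairo | 19 ; Reno | 1 ; Reno | 35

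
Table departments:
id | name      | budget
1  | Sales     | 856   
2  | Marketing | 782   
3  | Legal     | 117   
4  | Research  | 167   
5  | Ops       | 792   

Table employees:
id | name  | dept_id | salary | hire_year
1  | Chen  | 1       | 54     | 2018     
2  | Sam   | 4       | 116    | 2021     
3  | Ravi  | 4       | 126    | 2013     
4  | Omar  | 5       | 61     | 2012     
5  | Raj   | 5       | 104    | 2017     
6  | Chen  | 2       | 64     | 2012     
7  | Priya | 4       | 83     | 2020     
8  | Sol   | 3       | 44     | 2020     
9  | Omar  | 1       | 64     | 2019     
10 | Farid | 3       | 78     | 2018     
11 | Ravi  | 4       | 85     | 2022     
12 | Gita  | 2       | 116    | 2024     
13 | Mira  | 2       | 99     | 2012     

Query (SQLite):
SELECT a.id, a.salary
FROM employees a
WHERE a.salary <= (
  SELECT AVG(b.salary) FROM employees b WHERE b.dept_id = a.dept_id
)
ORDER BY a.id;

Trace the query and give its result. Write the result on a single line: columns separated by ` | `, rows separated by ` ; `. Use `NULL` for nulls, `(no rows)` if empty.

1 | 54 ; 4 | 61 ; 6 | 64 ; 7 | 83 ; 8 | 44 ; 11 | 85

For each employees row a, compute AVG(salary) over rows sharing a.dept_id.
Keep row a if a.salary <= that per-group AVG.
  dept_id=1: AVG(salary) = 59.0
  dept_id=2: AVG(salary) = 93.0
  dept_id=3: AVG(salary) = 61.0
  dept_id=4: AVG(salary) = 102.5
  dept_id=5: AVG(salary) = 82.5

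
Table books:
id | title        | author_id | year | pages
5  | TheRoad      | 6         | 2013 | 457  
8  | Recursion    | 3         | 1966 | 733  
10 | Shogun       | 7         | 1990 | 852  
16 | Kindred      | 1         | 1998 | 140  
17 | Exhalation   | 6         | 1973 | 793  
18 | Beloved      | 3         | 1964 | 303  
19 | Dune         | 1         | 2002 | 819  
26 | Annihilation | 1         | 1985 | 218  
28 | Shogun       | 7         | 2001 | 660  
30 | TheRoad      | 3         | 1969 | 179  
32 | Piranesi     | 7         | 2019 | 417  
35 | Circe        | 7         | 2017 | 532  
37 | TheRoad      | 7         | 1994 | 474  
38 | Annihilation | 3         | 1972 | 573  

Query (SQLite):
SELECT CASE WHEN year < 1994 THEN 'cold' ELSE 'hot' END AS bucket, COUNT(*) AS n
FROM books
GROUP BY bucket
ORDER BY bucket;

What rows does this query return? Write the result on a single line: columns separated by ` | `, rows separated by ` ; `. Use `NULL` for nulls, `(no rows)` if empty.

cold | 7 ; hot | 7

Bucket rows by year < 1994 → 'cold' else 'hot'; count each bucket.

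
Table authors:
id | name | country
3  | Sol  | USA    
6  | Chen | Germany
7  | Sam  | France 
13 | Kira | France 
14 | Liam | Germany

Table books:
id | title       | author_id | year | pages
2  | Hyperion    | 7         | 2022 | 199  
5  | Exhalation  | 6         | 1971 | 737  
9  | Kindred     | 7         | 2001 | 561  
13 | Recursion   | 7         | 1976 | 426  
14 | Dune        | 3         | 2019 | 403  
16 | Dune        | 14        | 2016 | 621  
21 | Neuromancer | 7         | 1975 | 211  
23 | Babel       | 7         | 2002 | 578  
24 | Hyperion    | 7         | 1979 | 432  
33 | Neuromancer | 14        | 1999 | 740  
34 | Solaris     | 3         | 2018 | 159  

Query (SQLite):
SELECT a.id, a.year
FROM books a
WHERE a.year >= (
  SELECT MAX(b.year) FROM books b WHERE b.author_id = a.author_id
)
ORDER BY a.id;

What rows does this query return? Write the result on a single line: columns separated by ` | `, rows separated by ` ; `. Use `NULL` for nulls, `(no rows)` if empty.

For each books row a, compute MAX(year) over rows sharing a.author_id.
Keep row a if a.year >= that per-group MAX.
  author_id=3: MAX(year) = 2019
  author_id=6: MAX(year) = 1971
  author_id=7: MAX(year) = 2022
  author_id=14: MAX(year) = 2016

2 | 2022 ; 5 | 1971 ; 14 | 2019 ; 16 | 2016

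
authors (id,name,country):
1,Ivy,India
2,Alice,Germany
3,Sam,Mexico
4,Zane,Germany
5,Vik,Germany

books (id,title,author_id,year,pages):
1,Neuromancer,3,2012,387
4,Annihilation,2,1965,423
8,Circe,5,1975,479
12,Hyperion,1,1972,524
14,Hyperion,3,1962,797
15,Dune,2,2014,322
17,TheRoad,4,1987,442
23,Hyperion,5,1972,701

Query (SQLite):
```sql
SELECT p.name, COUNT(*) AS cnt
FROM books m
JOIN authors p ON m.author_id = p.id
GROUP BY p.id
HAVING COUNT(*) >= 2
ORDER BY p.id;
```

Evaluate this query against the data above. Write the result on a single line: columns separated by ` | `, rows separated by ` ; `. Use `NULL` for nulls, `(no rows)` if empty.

Join each books row to its authors via author_id.
Group joined rows by authors.id; compute COUNT(*) per group.
HAVING: keep groups with count ≥ 2.
  1: ids {12} → COUNT(*)=1
  2: ids {4, 15} → COUNT(*)=2
  3: ids {1, 14} → COUNT(*)=2
  4: ids {17} → COUNT(*)=1
  5: ids {8, 23} → COUNT(*)=2

Alice | 2 ; Sam | 2 ; Vik | 2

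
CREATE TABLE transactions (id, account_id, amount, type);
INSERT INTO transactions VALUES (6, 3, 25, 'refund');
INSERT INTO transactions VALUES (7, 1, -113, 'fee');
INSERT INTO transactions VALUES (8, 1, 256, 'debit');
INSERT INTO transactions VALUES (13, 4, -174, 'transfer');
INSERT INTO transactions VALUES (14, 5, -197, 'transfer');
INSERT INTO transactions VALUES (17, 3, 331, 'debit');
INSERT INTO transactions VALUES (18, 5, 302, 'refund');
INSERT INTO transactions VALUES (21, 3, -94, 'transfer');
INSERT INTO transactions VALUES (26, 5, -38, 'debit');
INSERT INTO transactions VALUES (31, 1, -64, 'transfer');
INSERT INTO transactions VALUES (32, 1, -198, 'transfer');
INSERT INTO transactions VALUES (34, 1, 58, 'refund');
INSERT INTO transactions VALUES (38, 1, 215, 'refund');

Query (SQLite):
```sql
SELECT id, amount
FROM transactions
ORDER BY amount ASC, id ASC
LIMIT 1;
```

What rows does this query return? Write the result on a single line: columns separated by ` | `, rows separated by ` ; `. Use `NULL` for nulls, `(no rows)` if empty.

Sort by amount asc, tiebreak id asc: (-198, id=32), (-197, id=14), (-174, id=13), (-113, id=7) …. Take first 1.

32 | -198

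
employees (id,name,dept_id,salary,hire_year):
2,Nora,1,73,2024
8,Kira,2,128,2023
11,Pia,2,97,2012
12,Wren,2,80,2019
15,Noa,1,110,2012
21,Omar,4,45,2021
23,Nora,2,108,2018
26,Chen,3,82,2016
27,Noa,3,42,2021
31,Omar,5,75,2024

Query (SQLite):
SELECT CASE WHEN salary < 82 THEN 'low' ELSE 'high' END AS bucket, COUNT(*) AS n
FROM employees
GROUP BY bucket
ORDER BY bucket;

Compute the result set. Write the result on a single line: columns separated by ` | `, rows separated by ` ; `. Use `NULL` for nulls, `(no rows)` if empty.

high | 5 ; low | 5

Bucket rows by salary < 82 → 'low' else 'high'; count each bucket.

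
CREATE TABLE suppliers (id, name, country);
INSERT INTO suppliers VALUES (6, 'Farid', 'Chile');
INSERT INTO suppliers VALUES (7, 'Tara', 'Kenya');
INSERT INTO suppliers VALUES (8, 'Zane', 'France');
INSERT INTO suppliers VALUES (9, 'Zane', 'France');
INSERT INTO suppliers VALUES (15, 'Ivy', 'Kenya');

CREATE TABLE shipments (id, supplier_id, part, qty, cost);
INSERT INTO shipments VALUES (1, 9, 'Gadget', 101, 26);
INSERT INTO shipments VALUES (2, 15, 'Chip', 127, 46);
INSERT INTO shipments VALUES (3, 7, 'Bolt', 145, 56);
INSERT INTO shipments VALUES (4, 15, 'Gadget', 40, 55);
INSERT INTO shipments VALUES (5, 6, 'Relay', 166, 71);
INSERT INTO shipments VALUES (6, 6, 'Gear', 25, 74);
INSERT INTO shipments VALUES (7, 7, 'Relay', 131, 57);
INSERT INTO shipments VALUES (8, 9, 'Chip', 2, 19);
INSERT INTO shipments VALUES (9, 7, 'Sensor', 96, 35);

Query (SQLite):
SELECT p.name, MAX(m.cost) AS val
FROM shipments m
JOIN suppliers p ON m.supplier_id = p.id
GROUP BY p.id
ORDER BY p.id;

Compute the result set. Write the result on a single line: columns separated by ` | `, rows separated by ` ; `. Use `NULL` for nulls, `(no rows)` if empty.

Join each shipments row to its suppliers via supplier_id.
Group joined rows by suppliers.id; compute MAX(m.cost) per group.
  6: ids {5, 6} → MAX(m.cost)=74
  7: ids {3, 7, 9} → MAX(m.cost)=57
  9: ids {1, 8} → MAX(m.cost)=26
  15: ids {2, 4} → MAX(m.cost)=55

Farid | 74 ; Tara | 57 ; Zane | 26 ; Ivy | 55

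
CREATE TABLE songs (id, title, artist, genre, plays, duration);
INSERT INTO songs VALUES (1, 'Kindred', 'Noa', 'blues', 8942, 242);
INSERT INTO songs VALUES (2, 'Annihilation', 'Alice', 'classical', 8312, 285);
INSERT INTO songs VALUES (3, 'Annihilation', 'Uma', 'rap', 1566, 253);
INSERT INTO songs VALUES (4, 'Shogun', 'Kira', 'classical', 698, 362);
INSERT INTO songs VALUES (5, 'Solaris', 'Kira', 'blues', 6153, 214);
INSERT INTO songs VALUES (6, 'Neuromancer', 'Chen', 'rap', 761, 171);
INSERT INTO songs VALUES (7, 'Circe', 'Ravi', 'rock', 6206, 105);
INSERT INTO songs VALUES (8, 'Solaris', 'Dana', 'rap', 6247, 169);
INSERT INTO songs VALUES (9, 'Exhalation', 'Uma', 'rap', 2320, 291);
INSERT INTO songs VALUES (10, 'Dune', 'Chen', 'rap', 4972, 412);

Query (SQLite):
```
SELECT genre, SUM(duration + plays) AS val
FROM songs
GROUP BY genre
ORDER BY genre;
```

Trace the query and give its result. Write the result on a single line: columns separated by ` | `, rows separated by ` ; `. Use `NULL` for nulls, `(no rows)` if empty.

For each row compute duration + plays.
Group by genre; take SUM of the expression per group.
  blues: ids {1, 5} → SUM(duration + plays)=15551
  classical: ids {2, 4} → SUM(duration + plays)=9657
  rap: ids {3, 6, 8, 9, 10} → SUM(duration + plays)=17162
  rock: ids {7} → SUM(duration + plays)=6311

blues | 15551 ; classical | 9657 ; rap | 17162 ; rock | 6311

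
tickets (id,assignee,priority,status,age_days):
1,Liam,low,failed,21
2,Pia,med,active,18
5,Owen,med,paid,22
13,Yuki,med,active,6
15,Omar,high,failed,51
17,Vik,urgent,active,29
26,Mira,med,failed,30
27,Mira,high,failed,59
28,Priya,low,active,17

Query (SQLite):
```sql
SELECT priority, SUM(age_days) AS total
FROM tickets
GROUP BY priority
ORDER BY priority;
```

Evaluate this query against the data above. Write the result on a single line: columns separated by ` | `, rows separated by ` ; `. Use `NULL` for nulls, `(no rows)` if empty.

high | 110 ; low | 38 ; med | 76 ; urgent | 29

Partition tickets by priority; compute SUM(age_days) within each group.
  high: ids {15, 27} → SUM(age_days)=110
  low: ids {1, 28} → SUM(age_days)=38
  med: ids {2, 5, 13, 26} → SUM(age_days)=76
  urgent: ids {17} → SUM(age_days)=29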